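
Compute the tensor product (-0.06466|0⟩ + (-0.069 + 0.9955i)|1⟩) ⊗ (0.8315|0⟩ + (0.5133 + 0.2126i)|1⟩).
-0.05376|00⟩ + (-0.03319 - 0.01375i)|01⟩ + (-0.05737 + 0.8278i)|10⟩ + (-0.2471 + 0.4963i)|11⟩

amp(|b₁b₂…⟩) = product of the factor amplitudes for bits b₁, b₂, …; only kets whose every factor amplitude is nonzero survive.
|00⟩: (-0.06466)(0.8315) = -0.05376
|01⟩: (-0.06466)(0.5133 + 0.2126i) = (-0.03319 - 0.01375i)
|10⟩: (-0.069 + 0.9955i)(0.8315) = (-0.05737 + 0.8278i)
|11⟩: (-0.069 + 0.9955i)(0.5133 + 0.2126i) = (-0.2471 + 0.4963i)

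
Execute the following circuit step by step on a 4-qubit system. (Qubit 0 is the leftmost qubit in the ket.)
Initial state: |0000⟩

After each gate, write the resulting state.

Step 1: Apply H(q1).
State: 1/√2|0000⟩ + 1/√2|0100⟩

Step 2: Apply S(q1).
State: 1/√2|0000⟩ + (1/√2)i|0100⟩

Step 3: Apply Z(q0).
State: 1/√2|0000⟩ + (1/√2)i|0100⟩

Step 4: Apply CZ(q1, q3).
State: 1/√2|0000⟩ + (1/√2)i|0100⟩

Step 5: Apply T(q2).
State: 1/√2|0000⟩ + (1/√2)i|0100⟩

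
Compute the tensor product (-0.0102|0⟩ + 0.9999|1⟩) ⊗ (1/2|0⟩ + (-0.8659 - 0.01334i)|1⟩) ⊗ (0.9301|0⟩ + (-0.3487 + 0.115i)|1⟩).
-0.004744|000⟩ + (0.001778 - 0.0005865i)|001⟩ + (0.008215 + 0.0001266i)|010⟩ + (-0.003095 + 0.0009683i)|011⟩ + 0.465|100⟩ + (-0.1743 + 0.05749i)|101⟩ + (-0.8053 - 0.01241i)|110⟩ + (0.3034 - 0.09492i)|111⟩

amp(|b₁b₂…⟩) = product of the factor amplitudes for bits b₁, b₂, …; only kets whose every factor amplitude is nonzero survive.
|000⟩: (-0.0102)(1/2)(0.9301) = -0.004744
|001⟩: (-0.0102)(1/2)(-0.3487 + 0.115i) = (0.001778 - 0.0005865i)
|010⟩: (-0.0102)(-0.8659 - 0.01334i)(0.9301) = (0.008215 + 0.0001266i)
|011⟩: (-0.0102)(-0.8659 - 0.01334i)(-0.3487 + 0.115i) = (-0.003095 + 0.0009683i)
|100⟩: (0.9999)(1/2)(0.9301) = 0.465
|101⟩: (0.9999)(1/2)(-0.3487 + 0.115i) = (-0.1743 + 0.05749i)
|110⟩: (0.9999)(-0.8659 - 0.01334i)(0.9301) = (-0.8053 - 0.01241i)
|111⟩: (0.9999)(-0.8659 - 0.01334i)(-0.3487 + 0.115i) = (0.3034 - 0.09492i)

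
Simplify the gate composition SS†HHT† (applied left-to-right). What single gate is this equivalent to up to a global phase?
T†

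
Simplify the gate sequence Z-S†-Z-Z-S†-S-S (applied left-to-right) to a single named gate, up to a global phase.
Z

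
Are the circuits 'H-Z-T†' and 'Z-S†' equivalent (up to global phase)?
No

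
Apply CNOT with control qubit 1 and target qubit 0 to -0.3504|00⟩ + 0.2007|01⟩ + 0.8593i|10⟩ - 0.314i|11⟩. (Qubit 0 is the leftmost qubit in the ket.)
-0.3504|00⟩ - 0.314i|01⟩ + 0.8593i|10⟩ + 0.2007|11⟩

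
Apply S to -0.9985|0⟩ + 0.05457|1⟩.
-0.9985|0⟩ + 0.05457i|1⟩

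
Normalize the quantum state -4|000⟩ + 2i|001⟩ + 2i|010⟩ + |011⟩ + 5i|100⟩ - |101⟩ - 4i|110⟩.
-0.4887|000⟩ + 0.2443i|001⟩ + 0.2443i|010⟩ + 0.1222|011⟩ + 0.6108i|100⟩ - 0.1222|101⟩ - 0.4887i|110⟩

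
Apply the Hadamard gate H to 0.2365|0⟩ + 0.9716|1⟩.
0.8543|0⟩ - 0.5198|1⟩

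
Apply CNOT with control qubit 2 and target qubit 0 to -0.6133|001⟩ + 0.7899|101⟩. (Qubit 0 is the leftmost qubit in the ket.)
0.7899|001⟩ - 0.6133|101⟩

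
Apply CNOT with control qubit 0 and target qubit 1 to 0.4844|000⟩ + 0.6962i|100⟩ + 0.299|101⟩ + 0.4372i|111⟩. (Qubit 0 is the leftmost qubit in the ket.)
0.4844|000⟩ + 0.4372i|101⟩ + 0.6962i|110⟩ + 0.299|111⟩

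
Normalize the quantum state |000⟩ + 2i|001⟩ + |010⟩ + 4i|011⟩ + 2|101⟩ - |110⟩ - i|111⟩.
0.189|000⟩ + (1/√7)i|001⟩ + 0.189|010⟩ + 0.7559i|011⟩ + 1/√7|101⟩ - 0.189|110⟩ - 0.189i|111⟩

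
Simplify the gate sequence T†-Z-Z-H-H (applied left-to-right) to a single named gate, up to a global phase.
T†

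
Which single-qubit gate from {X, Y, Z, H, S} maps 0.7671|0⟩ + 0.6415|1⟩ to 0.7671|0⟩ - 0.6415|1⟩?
Z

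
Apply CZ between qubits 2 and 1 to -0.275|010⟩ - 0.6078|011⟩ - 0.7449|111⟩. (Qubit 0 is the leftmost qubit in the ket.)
-0.275|010⟩ + 0.6078|011⟩ + 0.7449|111⟩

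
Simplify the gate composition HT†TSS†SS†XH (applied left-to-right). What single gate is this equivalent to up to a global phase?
Z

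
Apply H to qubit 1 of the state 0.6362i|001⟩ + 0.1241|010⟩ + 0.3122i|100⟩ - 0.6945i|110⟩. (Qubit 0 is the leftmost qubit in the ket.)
0.08775|000⟩ + 0.4499i|001⟩ - 0.08775|010⟩ + 0.4499i|011⟩ - 0.2703i|100⟩ + 0.7118i|110⟩

H on qubit 1 mixes each pair of kets that differ only in qubit 1: amplitudes (a, b) of (|…0…⟩, |…1…⟩) become ((a + b)/√2, (a − b)/√2). Kets absent from the input have amplitude 0.
(|000⟩, |010⟩): (a, b) = (0, 0.1241) → (0.08775, -0.08775)
(|001⟩, |011⟩): (a, b) = (0.6362i, 0) → (0.4499i, 0.4499i)
(|100⟩, |110⟩): (a, b) = (0.3122i, -0.6945i) → (-0.2703i, 0.7118i)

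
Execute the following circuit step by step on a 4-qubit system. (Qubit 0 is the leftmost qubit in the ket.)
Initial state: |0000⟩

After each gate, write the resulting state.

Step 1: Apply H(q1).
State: 1/√2|0000⟩ + 1/√2|0100⟩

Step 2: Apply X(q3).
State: 1/√2|0001⟩ + 1/√2|0101⟩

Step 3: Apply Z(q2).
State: 1/√2|0001⟩ + 1/√2|0101⟩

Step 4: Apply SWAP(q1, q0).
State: 1/√2|0001⟩ + 1/√2|1001⟩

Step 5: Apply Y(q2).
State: (1/√2)i|0011⟩ + (1/√2)i|1011⟩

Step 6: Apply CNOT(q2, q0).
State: (1/√2)i|0011⟩ + (1/√2)i|1011⟩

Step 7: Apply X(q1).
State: (1/√2)i|0111⟩ + (1/√2)i|1111⟩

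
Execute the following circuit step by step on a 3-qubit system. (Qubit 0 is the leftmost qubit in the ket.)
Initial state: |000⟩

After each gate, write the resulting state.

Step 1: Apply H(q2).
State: 1/√2|000⟩ + 1/√2|001⟩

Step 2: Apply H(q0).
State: 1/2|000⟩ + 1/2|001⟩ + 1/2|100⟩ + 1/2|101⟩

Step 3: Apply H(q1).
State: 1/√8|000⟩ + 1/√8|001⟩ + 1/√8|010⟩ + 1/√8|011⟩ + 1/√8|100⟩ + 1/√8|101⟩ + 1/√8|110⟩ + 1/√8|111⟩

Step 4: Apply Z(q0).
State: 1/√8|000⟩ + 1/√8|001⟩ + 1/√8|010⟩ + 1/√8|011⟩ - 1/√8|100⟩ - 1/√8|101⟩ - 1/√8|110⟩ - 1/√8|111⟩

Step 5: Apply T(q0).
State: 1/√8|000⟩ + 1/√8|001⟩ + 1/√8|010⟩ + 1/√8|011⟩ + (-0.25 - 0.25i)|100⟩ + (-0.25 - 0.25i)|101⟩ + (-0.25 - 0.25i)|110⟩ + (-0.25 - 0.25i)|111⟩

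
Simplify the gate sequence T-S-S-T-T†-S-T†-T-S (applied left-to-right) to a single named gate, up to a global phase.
T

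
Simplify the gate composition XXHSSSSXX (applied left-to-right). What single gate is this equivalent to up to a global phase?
H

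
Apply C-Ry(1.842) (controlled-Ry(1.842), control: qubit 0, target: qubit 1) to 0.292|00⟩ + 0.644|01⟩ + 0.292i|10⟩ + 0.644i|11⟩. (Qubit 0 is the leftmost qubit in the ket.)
0.292|00⟩ + 0.644|01⟩ - 0.3361i|10⟩ + 0.6221i|11⟩

C-Ry(1.842) leaves the control-|0⟩ kets |00⟩, |01⟩ unchanged and applies Ry(1.842) to qubit 1 on the control-|1⟩ pair (|10⟩, |11⟩).
Ry(1.842) = [[cos(θ/2), −sin(θ/2)], [sin(θ/2), cos(θ/2)]]; θ = 1.842, cos(θ/2) ≈ 0.605024, sin(θ/2) ≈ 0.796207.
With a = amp(|10⟩) = 0.292i and b = amp(|11⟩) = 0.644i:
new amp(|10⟩) = (0.605024)·a + (-0.796207)·b = -0.3361i
new amp(|11⟩) = (0.796207)·a + (0.605024)·b = 0.6221i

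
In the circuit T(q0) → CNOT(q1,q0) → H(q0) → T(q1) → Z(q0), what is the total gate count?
5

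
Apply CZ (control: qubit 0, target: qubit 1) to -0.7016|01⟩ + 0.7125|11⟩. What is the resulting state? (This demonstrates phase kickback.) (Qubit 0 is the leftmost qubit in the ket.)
-0.7016|01⟩ - 0.7125|11⟩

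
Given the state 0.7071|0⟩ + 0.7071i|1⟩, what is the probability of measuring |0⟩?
0.5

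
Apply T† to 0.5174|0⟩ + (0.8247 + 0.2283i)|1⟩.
0.5174|0⟩ + (0.7446 - 0.4217i)|1⟩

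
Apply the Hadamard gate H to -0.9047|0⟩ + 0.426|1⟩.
-0.3385|0⟩ - 0.9409|1⟩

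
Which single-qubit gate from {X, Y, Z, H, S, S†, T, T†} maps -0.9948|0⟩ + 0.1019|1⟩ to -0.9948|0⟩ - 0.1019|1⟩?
Z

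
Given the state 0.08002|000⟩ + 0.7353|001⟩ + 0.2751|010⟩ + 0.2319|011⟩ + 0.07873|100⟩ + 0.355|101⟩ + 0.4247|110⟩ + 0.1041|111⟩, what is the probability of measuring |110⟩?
0.1804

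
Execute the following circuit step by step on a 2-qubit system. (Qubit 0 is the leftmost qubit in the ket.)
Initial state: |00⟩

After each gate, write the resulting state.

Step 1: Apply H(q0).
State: 1/√2|00⟩ + 1/√2|10⟩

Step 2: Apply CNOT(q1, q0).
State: 1/√2|00⟩ + 1/√2|10⟩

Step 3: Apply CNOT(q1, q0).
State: 1/√2|00⟩ + 1/√2|10⟩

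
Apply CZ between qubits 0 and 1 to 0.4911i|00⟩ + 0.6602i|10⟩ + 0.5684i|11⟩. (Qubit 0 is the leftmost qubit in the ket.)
0.4911i|00⟩ + 0.6602i|10⟩ - 0.5684i|11⟩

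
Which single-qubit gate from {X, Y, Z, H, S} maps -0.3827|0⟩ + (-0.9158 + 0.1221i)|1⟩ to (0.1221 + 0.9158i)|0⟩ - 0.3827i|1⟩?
Y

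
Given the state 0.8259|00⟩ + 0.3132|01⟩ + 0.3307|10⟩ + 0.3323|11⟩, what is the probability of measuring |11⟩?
0.1104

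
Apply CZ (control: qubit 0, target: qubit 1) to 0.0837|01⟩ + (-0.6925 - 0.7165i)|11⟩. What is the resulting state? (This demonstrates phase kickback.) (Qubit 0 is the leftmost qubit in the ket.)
0.0837|01⟩ + (0.6925 + 0.7165i)|11⟩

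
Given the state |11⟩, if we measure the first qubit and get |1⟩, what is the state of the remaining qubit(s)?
|1⟩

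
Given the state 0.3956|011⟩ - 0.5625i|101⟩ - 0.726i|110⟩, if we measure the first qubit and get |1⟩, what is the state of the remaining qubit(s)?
-0.6125i|01⟩ - 0.7905i|10⟩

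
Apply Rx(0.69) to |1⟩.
-0.3382i|0⟩ + 0.9411|1⟩

Rx(0.69) = [[cos(θ/2), −i·sin(θ/2)], [−i·sin(θ/2), cos(θ/2)]]; θ = 0.69, cos(θ/2) ≈ 0.941075, sin(θ/2) ≈ 0.338197.
With a = amp(|0⟩) = 0 and b = amp(|1⟩) = 1:
new amp(|0⟩) = (0.941075)·a + (-0.338197i)·b = -0.3382i
new amp(|1⟩) = (-0.338197i)·a + (0.941075)·b = 0.9411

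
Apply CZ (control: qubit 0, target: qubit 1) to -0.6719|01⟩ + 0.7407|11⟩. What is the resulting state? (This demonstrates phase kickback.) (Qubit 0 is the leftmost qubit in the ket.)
-0.6719|01⟩ - 0.7407|11⟩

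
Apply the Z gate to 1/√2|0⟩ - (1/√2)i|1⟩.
1/√2|0⟩ + (1/√2)i|1⟩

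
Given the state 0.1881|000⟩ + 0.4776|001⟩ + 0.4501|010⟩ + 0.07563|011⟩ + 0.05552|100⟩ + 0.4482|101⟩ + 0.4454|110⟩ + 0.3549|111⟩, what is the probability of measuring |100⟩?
0.003082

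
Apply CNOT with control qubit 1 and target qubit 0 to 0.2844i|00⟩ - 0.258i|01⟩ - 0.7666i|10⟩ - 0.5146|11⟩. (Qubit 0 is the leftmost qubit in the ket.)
0.2844i|00⟩ - 0.5146|01⟩ - 0.7666i|10⟩ - 0.258i|11⟩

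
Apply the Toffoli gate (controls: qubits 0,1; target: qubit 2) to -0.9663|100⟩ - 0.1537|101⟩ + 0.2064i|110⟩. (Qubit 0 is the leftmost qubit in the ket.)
-0.9663|100⟩ - 0.1537|101⟩ + 0.2064i|111⟩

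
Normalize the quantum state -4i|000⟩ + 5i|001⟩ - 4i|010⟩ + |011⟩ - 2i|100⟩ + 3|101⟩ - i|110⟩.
-0.4714i|000⟩ + 0.5893i|001⟩ - 0.4714i|010⟩ + 0.1179|011⟩ - 0.2357i|100⟩ + 1/√8|101⟩ - 0.1179i|110⟩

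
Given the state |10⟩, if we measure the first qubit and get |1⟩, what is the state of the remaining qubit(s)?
|0⟩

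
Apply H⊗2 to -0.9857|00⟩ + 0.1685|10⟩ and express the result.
-0.4086|00⟩ - 0.4086|01⟩ - 0.5771|10⟩ - 0.5771|11⟩

H⊗2 gives amp(|y⟩) = (1/2) Σ_x (−1)^(x·y) amp(|x⟩), where x·y is the number of positions in which both x and y have a 1.
|00⟩: (-0.9857 + 0.1685)/2 = -0.4086
|01⟩: (-0.9857 + 0.1685)/2 = -0.4086
|10⟩: (-0.9857 - 0.1685)/2 = -0.5771
|11⟩: (-0.9857 - 0.1685)/2 = -0.5771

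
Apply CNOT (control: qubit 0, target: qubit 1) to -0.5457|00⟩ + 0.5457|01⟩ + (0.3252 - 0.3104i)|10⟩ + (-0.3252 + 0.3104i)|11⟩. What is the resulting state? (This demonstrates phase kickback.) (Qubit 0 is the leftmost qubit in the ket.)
-0.5457|00⟩ + 0.5457|01⟩ + (-0.3252 + 0.3104i)|10⟩ + (0.3252 - 0.3104i)|11⟩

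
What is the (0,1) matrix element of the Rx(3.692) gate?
-0.9624i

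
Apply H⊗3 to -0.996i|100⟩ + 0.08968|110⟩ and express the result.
(0.03171 - 0.3521i)|000⟩ + (0.03171 - 0.3521i)|001⟩ + (-0.03171 - 0.3521i)|010⟩ + (-0.03171 - 0.3521i)|011⟩ + (-0.03171 + 0.3521i)|100⟩ + (-0.03171 + 0.3521i)|101⟩ + (0.03171 + 0.3521i)|110⟩ + (0.03171 + 0.3521i)|111⟩

H⊗3 gives amp(|y⟩) = (1/2√2) Σ_x (−1)^(x·y) amp(|x⟩), where x·y is the number of positions in which both x and y have a 1.
|000⟩: (-0.996i + 0.08968)/(2√2) = (0.03171 - 0.3521i)
|001⟩: (-0.996i + 0.08968)/(2√2) = (0.03171 - 0.3521i)
|010⟩: (-0.996i - 0.08968)/(2√2) = (-0.03171 - 0.3521i)
|011⟩: (-0.996i - 0.08968)/(2√2) = (-0.03171 - 0.3521i)
|100⟩: (0.996i - 0.08968)/(2√2) = (-0.03171 + 0.3521i)
|101⟩: (0.996i - 0.08968)/(2√2) = (-0.03171 + 0.3521i)
|110⟩: (0.996i + 0.08968)/(2√2) = (0.03171 + 0.3521i)
|111⟩: (0.996i + 0.08968)/(2√2) = (0.03171 + 0.3521i)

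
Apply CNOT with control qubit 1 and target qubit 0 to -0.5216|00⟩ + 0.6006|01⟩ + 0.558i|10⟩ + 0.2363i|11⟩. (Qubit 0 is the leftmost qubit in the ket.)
-0.5216|00⟩ + 0.2363i|01⟩ + 0.558i|10⟩ + 0.6006|11⟩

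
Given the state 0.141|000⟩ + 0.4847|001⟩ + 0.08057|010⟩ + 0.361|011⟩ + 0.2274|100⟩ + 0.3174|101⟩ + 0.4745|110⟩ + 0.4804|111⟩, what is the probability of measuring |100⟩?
0.05171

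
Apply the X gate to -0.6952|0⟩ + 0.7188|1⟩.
0.7188|0⟩ - 0.6952|1⟩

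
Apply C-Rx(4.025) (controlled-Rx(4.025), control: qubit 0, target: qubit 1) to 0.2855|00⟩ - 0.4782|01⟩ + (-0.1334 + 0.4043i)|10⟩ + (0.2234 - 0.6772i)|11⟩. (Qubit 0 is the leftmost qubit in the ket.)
0.2855|00⟩ - 0.4782|01⟩ + (-0.5552 - 0.3748i)|10⟩ + (0.27 + 0.4101i)|11⟩

C-Rx(4.025) leaves the control-|0⟩ kets |00⟩, |01⟩ unchanged and applies Rx(4.025) to qubit 1 on the control-|1⟩ pair (|10⟩, |11⟩).
Rx(4.025) = [[cos(θ/2), −i·sin(θ/2)], [−i·sin(θ/2), cos(θ/2)]]; θ = 4.025, cos(θ/2) ≈ -0.42748, sin(θ/2) ≈ 0.904025.
With a = amp(|10⟩) = (-0.1334 + 0.4043i) and b = amp(|11⟩) = (0.2234 - 0.6772i):
new amp(|10⟩) = (-0.42748)·a + (-0.904025i)·b = (-0.5552 - 0.3748i)
new amp(|11⟩) = (-0.904025i)·a + (-0.42748)·b = (0.27 + 0.4101i)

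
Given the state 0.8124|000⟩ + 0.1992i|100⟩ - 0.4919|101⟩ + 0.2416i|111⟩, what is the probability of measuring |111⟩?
0.05837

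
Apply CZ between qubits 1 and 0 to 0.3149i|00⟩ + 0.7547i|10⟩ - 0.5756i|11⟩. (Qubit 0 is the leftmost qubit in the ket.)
0.3149i|00⟩ + 0.7547i|10⟩ + 0.5756i|11⟩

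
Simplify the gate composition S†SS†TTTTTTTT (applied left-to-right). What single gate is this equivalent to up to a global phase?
S†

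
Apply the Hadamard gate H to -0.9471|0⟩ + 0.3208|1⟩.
-0.4429|0⟩ - 0.8965|1⟩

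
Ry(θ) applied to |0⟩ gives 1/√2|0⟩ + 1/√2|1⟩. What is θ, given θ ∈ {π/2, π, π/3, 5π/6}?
π/2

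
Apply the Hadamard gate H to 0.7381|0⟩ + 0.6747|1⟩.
0.999|0⟩ + 0.04483|1⟩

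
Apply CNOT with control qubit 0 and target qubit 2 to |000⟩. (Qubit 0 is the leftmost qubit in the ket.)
|000⟩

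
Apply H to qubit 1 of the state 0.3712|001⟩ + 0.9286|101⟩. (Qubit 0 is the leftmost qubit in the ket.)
0.2625|001⟩ + 0.2625|011⟩ + 0.6566|101⟩ + 0.6566|111⟩

H on qubit 1 mixes each pair of kets that differ only in qubit 1: amplitudes (a, b) of (|…0…⟩, |…1…⟩) become ((a + b)/√2, (a − b)/√2). Kets absent from the input have amplitude 0.
(|001⟩, |011⟩): (a, b) = (0.3712, 0) → (0.2625, 0.2625)
(|101⟩, |111⟩): (a, b) = (0.9286, 0) → (0.6566, 0.6566)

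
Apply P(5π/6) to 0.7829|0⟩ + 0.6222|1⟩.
0.7829|0⟩ + (-0.5388 + 0.3111i)|1⟩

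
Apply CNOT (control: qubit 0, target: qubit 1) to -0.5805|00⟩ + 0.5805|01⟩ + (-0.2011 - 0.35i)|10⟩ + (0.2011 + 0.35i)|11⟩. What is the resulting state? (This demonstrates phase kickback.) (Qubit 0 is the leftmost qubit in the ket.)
-0.5805|00⟩ + 0.5805|01⟩ + (0.2011 + 0.35i)|10⟩ + (-0.2011 - 0.35i)|11⟩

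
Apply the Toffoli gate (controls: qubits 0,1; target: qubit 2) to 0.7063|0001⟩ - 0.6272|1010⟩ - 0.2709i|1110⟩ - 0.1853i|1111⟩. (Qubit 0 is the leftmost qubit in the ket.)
0.7063|0001⟩ - 0.6272|1010⟩ - 0.2709i|1100⟩ - 0.1853i|1101⟩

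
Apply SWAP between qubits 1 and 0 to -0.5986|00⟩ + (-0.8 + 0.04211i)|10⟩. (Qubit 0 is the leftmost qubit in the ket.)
-0.5986|00⟩ + (-0.8 + 0.04211i)|01⟩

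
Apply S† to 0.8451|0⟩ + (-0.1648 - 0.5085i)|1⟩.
0.8451|0⟩ + (-0.5085 + 0.1648i)|1⟩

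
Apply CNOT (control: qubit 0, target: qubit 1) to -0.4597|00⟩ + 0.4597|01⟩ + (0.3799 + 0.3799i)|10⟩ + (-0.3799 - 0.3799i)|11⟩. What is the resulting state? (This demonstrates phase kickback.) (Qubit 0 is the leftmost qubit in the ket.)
-0.4597|00⟩ + 0.4597|01⟩ + (-0.3799 - 0.3799i)|10⟩ + (0.3799 + 0.3799i)|11⟩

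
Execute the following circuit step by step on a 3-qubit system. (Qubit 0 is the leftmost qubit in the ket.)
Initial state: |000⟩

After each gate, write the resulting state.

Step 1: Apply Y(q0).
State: i|100⟩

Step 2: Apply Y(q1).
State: -|110⟩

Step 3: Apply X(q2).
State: -|111⟩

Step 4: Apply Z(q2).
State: |111⟩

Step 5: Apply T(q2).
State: (1/√2 + (1/√2)i)|111⟩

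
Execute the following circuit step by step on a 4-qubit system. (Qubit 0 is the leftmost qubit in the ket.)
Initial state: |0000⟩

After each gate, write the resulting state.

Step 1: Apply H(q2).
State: 1/√2|0000⟩ + 1/√2|0010⟩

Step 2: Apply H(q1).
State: 1/2|0000⟩ + 1/2|0010⟩ + 1/2|0100⟩ + 1/2|0110⟩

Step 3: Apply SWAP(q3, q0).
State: 1/2|0000⟩ + 1/2|0010⟩ + 1/2|0100⟩ + 1/2|0110⟩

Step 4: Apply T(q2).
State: 1/2|0000⟩ + (1/√8 + (1/√8)i)|0010⟩ + 1/2|0100⟩ + (1/√8 + (1/√8)i)|0110⟩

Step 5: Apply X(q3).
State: 1/2|0001⟩ + (1/√8 + (1/√8)i)|0011⟩ + 1/2|0101⟩ + (1/√8 + (1/√8)i)|0111⟩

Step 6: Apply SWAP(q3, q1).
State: 1/2|0100⟩ + 1/2|0101⟩ + (1/√8 + (1/√8)i)|0110⟩ + (1/√8 + (1/√8)i)|0111⟩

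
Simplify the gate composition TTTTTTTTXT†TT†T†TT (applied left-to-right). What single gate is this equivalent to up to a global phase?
X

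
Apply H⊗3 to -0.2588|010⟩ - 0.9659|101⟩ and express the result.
-0.433|000⟩ + 0.25|001⟩ - 0.25|010⟩ + 0.433|011⟩ + 0.25|100⟩ - 0.433|101⟩ + 0.433|110⟩ - 0.25|111⟩

H⊗3 gives amp(|y⟩) = (1/2√2) Σ_x (−1)^(x·y) amp(|x⟩), where x·y is the number of positions in which both x and y have a 1.
|000⟩: (-0.2588 - 0.9659)/(2√2) = -0.433
|001⟩: (-0.2588 + 0.9659)/(2√2) = 0.25
|010⟩: (0.2588 - 0.9659)/(2√2) = -0.25
|011⟩: (0.2588 + 0.9659)/(2√2) = 0.433
|100⟩: (-0.2588 + 0.9659)/(2√2) = 0.25
|101⟩: (-0.2588 - 0.9659)/(2√2) = -0.433
|110⟩: (0.2588 + 0.9659)/(2√2) = 0.433
|111⟩: (0.2588 - 0.9659)/(2√2) = -0.25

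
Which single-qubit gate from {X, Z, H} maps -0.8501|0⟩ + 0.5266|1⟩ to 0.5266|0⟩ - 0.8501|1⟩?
X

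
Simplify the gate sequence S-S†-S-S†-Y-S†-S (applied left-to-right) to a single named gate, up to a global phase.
Y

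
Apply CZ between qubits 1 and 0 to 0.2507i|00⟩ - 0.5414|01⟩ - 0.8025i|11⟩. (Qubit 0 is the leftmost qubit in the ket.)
0.2507i|00⟩ - 0.5414|01⟩ + 0.8025i|11⟩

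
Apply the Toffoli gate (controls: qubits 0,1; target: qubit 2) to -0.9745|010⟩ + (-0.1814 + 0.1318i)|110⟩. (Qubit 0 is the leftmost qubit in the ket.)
-0.9745|010⟩ + (-0.1814 + 0.1318i)|111⟩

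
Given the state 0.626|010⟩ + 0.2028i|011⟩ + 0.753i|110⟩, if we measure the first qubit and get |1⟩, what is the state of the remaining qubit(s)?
i|10⟩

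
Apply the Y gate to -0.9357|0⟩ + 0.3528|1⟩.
-0.3528i|0⟩ - 0.9357i|1⟩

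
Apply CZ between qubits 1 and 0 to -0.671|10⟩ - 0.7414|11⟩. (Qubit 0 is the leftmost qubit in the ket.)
-0.671|10⟩ + 0.7414|11⟩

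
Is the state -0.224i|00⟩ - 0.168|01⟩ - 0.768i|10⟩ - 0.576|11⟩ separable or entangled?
Separable

Writing the state as a|00⟩ + b|01⟩ + c|10⟩ + d|11⟩, it is a product state iff ad − bc = 0.
Here (a, b, c, d) = (-0.224i, -0.168, -0.768i, -0.576): ad − bc = (-0.224i)(-0.576) − (-0.168)(-0.768i) = 0, so the state is separable.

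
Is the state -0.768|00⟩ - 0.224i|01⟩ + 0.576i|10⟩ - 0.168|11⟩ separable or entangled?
Separable

Writing the state as a|00⟩ + b|01⟩ + c|10⟩ + d|11⟩, it is a product state iff ad − bc = 0.
Here (a, b, c, d) = (-0.768, -0.224i, 0.576i, -0.168): ad − bc = (-0.768)(-0.168) − (-0.224i)(0.576i) = 0, so the state is separable.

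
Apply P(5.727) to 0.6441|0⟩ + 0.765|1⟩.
0.6441|0⟩ + (0.6497 - 0.4039i)|1⟩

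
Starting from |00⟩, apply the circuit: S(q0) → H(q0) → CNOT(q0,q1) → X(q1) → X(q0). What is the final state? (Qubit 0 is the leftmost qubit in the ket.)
1/√2|00⟩ + 1/√2|11⟩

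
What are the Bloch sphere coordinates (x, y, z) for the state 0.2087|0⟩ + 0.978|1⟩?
(0.4082, 0, -0.9129)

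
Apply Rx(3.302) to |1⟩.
-0.9968i|0⟩ - 0.08012|1⟩

Rx(3.302) = [[cos(θ/2), −i·sin(θ/2)], [−i·sin(θ/2), cos(θ/2)]]; θ = 3.302, cos(θ/2) ≈ -0.0801177, sin(θ/2) ≈ 0.996785.
With a = amp(|0⟩) = 0 and b = amp(|1⟩) = 1:
new amp(|0⟩) = (-0.0801177)·a + (-0.996785i)·b = -0.9968i
new amp(|1⟩) = (-0.996785i)·a + (-0.0801177)·b = -0.08012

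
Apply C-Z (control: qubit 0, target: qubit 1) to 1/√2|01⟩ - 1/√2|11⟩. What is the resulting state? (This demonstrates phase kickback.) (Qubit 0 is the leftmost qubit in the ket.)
1/√2|01⟩ + 1/√2|11⟩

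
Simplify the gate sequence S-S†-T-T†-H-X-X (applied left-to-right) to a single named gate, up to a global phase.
H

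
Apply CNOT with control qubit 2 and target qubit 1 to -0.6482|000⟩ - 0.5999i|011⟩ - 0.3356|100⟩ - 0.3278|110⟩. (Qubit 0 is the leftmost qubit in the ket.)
-0.6482|000⟩ - 0.5999i|001⟩ - 0.3356|100⟩ - 0.3278|110⟩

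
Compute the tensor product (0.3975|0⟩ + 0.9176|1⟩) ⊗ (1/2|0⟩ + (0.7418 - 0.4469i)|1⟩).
0.1988|00⟩ + (0.2949 - 0.1776i)|01⟩ + 0.4588|10⟩ + (0.6807 - 0.4101i)|11⟩

amp(|b₁b₂…⟩) = product of the factor amplitudes for bits b₁, b₂, …; only kets whose every factor amplitude is nonzero survive.
|00⟩: (0.3975)(1/2) = 0.1988
|01⟩: (0.3975)(0.7418 - 0.4469i) = (0.2949 - 0.1776i)
|10⟩: (0.9176)(1/2) = 0.4588
|11⟩: (0.9176)(0.7418 - 0.4469i) = (0.6807 - 0.4101i)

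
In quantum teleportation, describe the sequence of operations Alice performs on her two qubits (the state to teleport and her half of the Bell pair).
CNOT (state → Bell), then H on state qubit, then measure both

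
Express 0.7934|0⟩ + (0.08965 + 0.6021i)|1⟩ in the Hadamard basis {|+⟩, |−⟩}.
(0.6244 + 0.4257i)|+⟩ + (0.4976 - 0.4257i)|−⟩

With |ψ⟩ = α|0⟩ + β|1⟩, the Hadamard-basis coefficients are ⟨+|ψ⟩ = (α + β)/√2 and ⟨−|ψ⟩ = (α − β)/√2.
Here α = 0.7934, β = (0.08965 + 0.6021i): (α + β)/√2 = (0.6244 + 0.4257i), (α − β)/√2 = (0.4976 - 0.4257i).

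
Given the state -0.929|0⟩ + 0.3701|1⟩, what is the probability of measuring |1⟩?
0.137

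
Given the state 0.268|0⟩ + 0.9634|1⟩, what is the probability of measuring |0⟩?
0.07182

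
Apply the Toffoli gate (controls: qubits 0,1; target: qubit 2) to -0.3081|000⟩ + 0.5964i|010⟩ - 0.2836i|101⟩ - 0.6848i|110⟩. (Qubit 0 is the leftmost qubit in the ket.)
-0.3081|000⟩ + 0.5964i|010⟩ - 0.2836i|101⟩ - 0.6848i|111⟩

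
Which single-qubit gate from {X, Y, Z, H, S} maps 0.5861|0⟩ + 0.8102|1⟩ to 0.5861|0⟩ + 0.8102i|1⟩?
S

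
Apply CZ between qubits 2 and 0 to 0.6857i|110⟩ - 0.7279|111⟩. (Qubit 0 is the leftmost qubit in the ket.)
0.6857i|110⟩ + 0.7279|111⟩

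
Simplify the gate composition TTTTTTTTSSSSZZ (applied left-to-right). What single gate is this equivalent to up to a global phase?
I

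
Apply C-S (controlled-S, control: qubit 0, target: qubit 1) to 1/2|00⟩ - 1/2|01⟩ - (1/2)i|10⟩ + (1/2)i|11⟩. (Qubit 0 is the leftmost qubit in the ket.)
1/2|00⟩ - 1/2|01⟩ - (1/2)i|10⟩ - 1/2|11⟩

C-S leaves the control-|0⟩ kets |00⟩, |01⟩ unchanged and applies S to qubit 1 on the control-|1⟩ pair (|10⟩, |11⟩).
S = [[1, 0], [0, i]].
With a = amp(|10⟩) = -(1/2)i and b = amp(|11⟩) = (1/2)i:
new amp(|10⟩) = (1)·a = -(1/2)i
new amp(|11⟩) = (i)·b = -1/2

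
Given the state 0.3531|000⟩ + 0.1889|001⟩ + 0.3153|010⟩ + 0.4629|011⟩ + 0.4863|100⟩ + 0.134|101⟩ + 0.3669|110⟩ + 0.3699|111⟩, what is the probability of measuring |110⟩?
0.1346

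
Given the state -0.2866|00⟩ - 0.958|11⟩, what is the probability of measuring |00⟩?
0.08214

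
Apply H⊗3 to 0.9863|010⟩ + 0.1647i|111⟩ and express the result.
(0.3487 + 0.05823i)|000⟩ + (0.3487 - 0.05823i)|001⟩ + (-0.3487 - 0.05823i)|010⟩ + (-0.3487 + 0.05823i)|011⟩ + (0.3487 - 0.05823i)|100⟩ + (0.3487 + 0.05823i)|101⟩ + (-0.3487 + 0.05823i)|110⟩ + (-0.3487 - 0.05823i)|111⟩

H⊗3 gives amp(|y⟩) = (1/2√2) Σ_x (−1)^(x·y) amp(|x⟩), where x·y is the number of positions in which both x and y have a 1.
|000⟩: (0.9863 + 0.1647i)/(2√2) = (0.3487 + 0.05823i)
|001⟩: (0.9863 - 0.1647i)/(2√2) = (0.3487 - 0.05823i)
|010⟩: (-0.9863 - 0.1647i)/(2√2) = (-0.3487 - 0.05823i)
|011⟩: (-0.9863 + 0.1647i)/(2√2) = (-0.3487 + 0.05823i)
|100⟩: (0.9863 - 0.1647i)/(2√2) = (0.3487 - 0.05823i)
|101⟩: (0.9863 + 0.1647i)/(2√2) = (0.3487 + 0.05823i)
|110⟩: (-0.9863 + 0.1647i)/(2√2) = (-0.3487 + 0.05823i)
|111⟩: (-0.9863 - 0.1647i)/(2√2) = (-0.3487 - 0.05823i)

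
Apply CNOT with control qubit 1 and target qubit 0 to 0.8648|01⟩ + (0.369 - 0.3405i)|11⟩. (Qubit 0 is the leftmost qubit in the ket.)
(0.369 - 0.3405i)|01⟩ + 0.8648|11⟩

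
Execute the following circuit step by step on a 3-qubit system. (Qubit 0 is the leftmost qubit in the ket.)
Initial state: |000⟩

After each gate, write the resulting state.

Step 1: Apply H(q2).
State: 1/√2|000⟩ + 1/√2|001⟩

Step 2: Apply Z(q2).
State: 1/√2|000⟩ - 1/√2|001⟩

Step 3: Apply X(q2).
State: -1/√2|000⟩ + 1/√2|001⟩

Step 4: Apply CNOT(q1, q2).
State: -1/√2|000⟩ + 1/√2|001⟩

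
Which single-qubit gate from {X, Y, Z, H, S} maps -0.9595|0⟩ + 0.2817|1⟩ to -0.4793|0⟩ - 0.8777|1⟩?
H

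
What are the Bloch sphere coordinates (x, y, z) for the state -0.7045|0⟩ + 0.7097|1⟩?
(-1, 0, -0.007354)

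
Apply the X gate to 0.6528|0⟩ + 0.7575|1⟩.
0.7575|0⟩ + 0.6528|1⟩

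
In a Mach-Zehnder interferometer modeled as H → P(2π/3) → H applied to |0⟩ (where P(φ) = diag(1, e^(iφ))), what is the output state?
(0.25 + 0.433i)|0⟩ + (0.75 - 0.433i)|1⟩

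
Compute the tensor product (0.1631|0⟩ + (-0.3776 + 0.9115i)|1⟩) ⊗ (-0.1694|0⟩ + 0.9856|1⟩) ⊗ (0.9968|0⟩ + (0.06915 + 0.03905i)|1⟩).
-0.02754|000⟩ + (-0.001911 - 0.001079i)|001⟩ + 0.1602|010⟩ + (0.01112 + 0.006277i)|011⟩ + (0.06376 - 0.1539i)|100⟩ + (0.01045 - 0.008179i)|101⟩ + (-0.371 + 0.8955i)|110⟩ + (-0.06082 + 0.04759i)|111⟩

amp(|b₁b₂…⟩) = product of the factor amplitudes for bits b₁, b₂, …; only kets whose every factor amplitude is nonzero survive.
|000⟩: (0.1631)(-0.1694)(0.9968) = -0.02754
|001⟩: (0.1631)(-0.1694)(0.06915 + 0.03905i) = (-0.001911 - 0.001079i)
|010⟩: (0.1631)(0.9856)(0.9968) = 0.1602
|011⟩: (0.1631)(0.9856)(0.06915 + 0.03905i) = (0.01112 + 0.006277i)
|100⟩: (-0.3776 + 0.9115i)(-0.1694)(0.9968) = (0.06376 - 0.1539i)
|101⟩: (-0.3776 + 0.9115i)(-0.1694)(0.06915 + 0.03905i) = (0.01045 - 0.008179i)
|110⟩: (-0.3776 + 0.9115i)(0.9856)(0.9968) = (-0.371 + 0.8955i)
|111⟩: (-0.3776 + 0.9115i)(0.9856)(0.06915 + 0.03905i) = (-0.06082 + 0.04759i)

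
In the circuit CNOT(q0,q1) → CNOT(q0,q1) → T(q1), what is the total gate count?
3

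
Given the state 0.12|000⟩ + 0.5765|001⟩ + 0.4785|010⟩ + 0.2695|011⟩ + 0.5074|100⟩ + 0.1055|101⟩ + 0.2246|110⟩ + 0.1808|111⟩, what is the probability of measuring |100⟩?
0.2575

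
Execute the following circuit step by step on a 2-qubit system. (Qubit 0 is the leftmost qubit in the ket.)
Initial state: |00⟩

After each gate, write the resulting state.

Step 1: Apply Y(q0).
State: i|10⟩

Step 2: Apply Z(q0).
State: -i|10⟩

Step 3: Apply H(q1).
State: -(1/√2)i|10⟩ - (1/√2)i|11⟩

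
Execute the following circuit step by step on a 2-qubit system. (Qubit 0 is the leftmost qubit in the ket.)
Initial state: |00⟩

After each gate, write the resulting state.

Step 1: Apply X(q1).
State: |01⟩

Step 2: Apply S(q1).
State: i|01⟩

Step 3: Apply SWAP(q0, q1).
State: i|10⟩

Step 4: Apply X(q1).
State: i|11⟩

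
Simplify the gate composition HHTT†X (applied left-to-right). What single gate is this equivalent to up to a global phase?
X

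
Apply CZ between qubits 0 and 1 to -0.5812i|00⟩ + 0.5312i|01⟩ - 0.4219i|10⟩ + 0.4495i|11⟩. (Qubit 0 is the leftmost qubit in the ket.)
-0.5812i|00⟩ + 0.5312i|01⟩ - 0.4219i|10⟩ - 0.4495i|11⟩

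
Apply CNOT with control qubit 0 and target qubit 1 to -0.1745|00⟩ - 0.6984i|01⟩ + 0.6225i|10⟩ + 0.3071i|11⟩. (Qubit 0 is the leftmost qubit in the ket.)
-0.1745|00⟩ - 0.6984i|01⟩ + 0.3071i|10⟩ + 0.6225i|11⟩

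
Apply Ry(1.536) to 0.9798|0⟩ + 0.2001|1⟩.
0.5658|0⟩ + 0.8246|1⟩

Ry(1.536) = [[cos(θ/2), −sin(θ/2)], [sin(θ/2), cos(θ/2)]]; θ = 1.536, cos(θ/2) ≈ 0.719302, sin(θ/2) ≈ 0.694698.
With a = amp(|0⟩) = 0.9798 and b = amp(|1⟩) = 0.2001:
new amp(|0⟩) = (0.719302)·a + (-0.694698)·b = 0.5658
new amp(|1⟩) = (0.694698)·a + (0.719302)·b = 0.8246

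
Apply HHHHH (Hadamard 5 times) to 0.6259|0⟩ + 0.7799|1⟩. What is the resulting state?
0.9941|0⟩ - 0.1089|1⟩

H² = I, so H^5 = H: a single Hadamard. With (a, b) = (0.6259, 0.7799), H gives ((a + b)/√2, (a − b)/√2) = (0.9941, -0.1089).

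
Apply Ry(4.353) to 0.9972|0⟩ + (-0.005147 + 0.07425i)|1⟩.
(-0.5635 - 0.06104i)|0⟩ + (0.8227 - 0.04227i)|1⟩

Ry(4.353) = [[cos(θ/2), −sin(θ/2)], [sin(θ/2), cos(θ/2)]]; θ = 4.353, cos(θ/2) ≈ -0.569341, sin(θ/2) ≈ 0.822102.
With a = amp(|0⟩) = 0.9972 and b = amp(|1⟩) = (-0.005147 + 0.07425i):
new amp(|0⟩) = (-0.569341)·a + (-0.822102)·b = (-0.5635 - 0.06104i)
new amp(|1⟩) = (0.822102)·a + (-0.569341)·b = (0.8227 - 0.04227i)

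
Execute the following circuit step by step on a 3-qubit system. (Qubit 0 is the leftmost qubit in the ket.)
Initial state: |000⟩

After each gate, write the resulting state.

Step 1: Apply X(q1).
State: |010⟩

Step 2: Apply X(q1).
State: |000⟩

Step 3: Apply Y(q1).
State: i|010⟩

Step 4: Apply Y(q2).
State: -|011⟩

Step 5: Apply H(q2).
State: -1/√2|010⟩ + 1/√2|011⟩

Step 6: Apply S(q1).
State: -(1/√2)i|010⟩ + (1/√2)i|011⟩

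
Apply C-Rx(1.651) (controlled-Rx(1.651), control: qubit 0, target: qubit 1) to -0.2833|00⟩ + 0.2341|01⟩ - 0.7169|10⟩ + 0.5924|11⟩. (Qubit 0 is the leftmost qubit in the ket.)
-0.2833|00⟩ + 0.2341|01⟩ + (-0.4862 - 0.4353i)|10⟩ + (0.4018 + 0.5268i)|11⟩

C-Rx(1.651) leaves the control-|0⟩ kets |00⟩, |01⟩ unchanged and applies Rx(1.651) to qubit 1 on the control-|1⟩ pair (|10⟩, |11⟩).
Rx(1.651) = [[cos(θ/2), −i·sin(θ/2)], [−i·sin(θ/2), cos(θ/2)]]; θ = 1.651, cos(θ/2) ≈ 0.67819, sin(θ/2) ≈ 0.734887.
With a = amp(|10⟩) = -0.7169 and b = amp(|11⟩) = 0.5924:
new amp(|10⟩) = (0.67819)·a + (-0.734887i)·b = (-0.4862 - 0.4353i)
new amp(|11⟩) = (-0.734887i)·a + (0.67819)·b = (0.4018 + 0.5268i)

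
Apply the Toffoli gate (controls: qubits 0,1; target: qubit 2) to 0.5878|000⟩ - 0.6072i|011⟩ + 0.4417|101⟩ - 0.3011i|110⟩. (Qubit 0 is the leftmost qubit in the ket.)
0.5878|000⟩ - 0.6072i|011⟩ + 0.4417|101⟩ - 0.3011i|111⟩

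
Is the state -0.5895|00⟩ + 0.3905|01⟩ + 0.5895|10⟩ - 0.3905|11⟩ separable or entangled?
Separable

Writing the state as a|00⟩ + b|01⟩ + c|10⟩ + d|11⟩, it is a product state iff ad − bc = 0.
Here (a, b, c, d) = (-0.5895, 0.3905, 0.5895, -0.3905): ad − bc = (-0.5895)(-0.3905) − (0.3905)(0.5895) = 0, so the state is separable.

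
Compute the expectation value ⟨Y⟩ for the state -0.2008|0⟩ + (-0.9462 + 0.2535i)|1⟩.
-0.1018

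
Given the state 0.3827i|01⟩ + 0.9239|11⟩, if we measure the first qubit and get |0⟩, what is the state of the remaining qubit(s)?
i|1⟩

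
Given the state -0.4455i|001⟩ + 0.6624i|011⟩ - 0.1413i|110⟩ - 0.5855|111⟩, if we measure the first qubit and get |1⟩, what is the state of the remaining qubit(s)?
-0.2346i|10⟩ - 0.9721|11⟩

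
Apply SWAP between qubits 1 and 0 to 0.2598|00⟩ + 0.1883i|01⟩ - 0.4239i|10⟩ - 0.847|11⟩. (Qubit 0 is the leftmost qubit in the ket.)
0.2598|00⟩ - 0.4239i|01⟩ + 0.1883i|10⟩ - 0.847|11⟩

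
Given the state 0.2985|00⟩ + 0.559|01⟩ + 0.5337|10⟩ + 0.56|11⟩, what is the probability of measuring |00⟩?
0.0891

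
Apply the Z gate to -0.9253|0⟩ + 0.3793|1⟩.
-0.9253|0⟩ - 0.3793|1⟩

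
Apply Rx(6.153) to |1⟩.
-0.06505i|0⟩ - 0.9979|1⟩

Rx(6.153) = [[cos(θ/2), −i·sin(θ/2)], [−i·sin(θ/2), cos(θ/2)]]; θ = 6.153, cos(θ/2) ≈ -0.997882, sin(θ/2) ≈ 0.0650467.
With a = amp(|0⟩) = 0 and b = amp(|1⟩) = 1:
new amp(|0⟩) = (-0.997882)·a + (-0.0650467i)·b = -0.06505i
new amp(|1⟩) = (-0.0650467i)·a + (-0.997882)·b = -0.9979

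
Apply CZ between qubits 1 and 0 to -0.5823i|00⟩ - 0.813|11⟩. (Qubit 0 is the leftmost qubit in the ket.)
-0.5823i|00⟩ + 0.813|11⟩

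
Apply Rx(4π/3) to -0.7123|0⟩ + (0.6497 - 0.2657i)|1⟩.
(0.126 - 0.5627i)|0⟩ + (-0.3249 + 0.7497i)|1⟩

Rx(4π/3) = [[cos(θ/2), −i·sin(θ/2)], [−i·sin(θ/2), cos(θ/2)]]; θ = 4π/3, cos(θ/2) ≈ -0.5, sin(θ/2) ≈ 0.866025.
With a = amp(|0⟩) = -0.7123 and b = amp(|1⟩) = (0.6497 - 0.2657i):
new amp(|0⟩) = (-0.5)·a + (-0.866025i)·b = (0.126 - 0.5627i)
new amp(|1⟩) = (-0.866025i)·a + (-0.5)·b = (-0.3249 + 0.7497i)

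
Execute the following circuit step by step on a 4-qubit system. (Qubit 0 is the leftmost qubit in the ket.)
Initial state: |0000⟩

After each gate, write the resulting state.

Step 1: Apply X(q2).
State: |0010⟩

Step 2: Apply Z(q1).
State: |0010⟩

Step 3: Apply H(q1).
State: 1/√2|0010⟩ + 1/√2|0110⟩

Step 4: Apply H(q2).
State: 1/2|0000⟩ - 1/2|0010⟩ + 1/2|0100⟩ - 1/2|0110⟩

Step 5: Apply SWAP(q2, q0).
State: 1/2|0000⟩ + 1/2|0100⟩ - 1/2|1000⟩ - 1/2|1100⟩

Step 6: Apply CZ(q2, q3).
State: 1/2|0000⟩ + 1/2|0100⟩ - 1/2|1000⟩ - 1/2|1100⟩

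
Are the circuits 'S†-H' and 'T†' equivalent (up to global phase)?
No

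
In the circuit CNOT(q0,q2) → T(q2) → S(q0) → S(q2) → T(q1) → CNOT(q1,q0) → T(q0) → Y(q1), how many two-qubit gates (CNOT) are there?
2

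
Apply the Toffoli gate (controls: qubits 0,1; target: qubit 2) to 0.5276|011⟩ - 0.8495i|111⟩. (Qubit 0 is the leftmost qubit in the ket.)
0.5276|011⟩ - 0.8495i|110⟩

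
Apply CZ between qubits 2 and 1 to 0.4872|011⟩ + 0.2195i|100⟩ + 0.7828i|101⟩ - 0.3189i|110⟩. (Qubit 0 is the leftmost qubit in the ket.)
-0.4872|011⟩ + 0.2195i|100⟩ + 0.7828i|101⟩ - 0.3189i|110⟩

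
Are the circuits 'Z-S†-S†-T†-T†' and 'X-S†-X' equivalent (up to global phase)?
No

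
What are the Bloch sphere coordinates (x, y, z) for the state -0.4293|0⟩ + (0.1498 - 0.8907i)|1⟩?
(-0.1286, 0.7648, -0.6315)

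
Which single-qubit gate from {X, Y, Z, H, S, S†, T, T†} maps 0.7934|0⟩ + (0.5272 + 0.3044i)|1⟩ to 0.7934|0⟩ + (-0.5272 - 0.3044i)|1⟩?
Z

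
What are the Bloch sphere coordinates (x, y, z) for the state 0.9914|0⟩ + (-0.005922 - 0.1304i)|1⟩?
(-0.01174, -0.2586, 0.9658)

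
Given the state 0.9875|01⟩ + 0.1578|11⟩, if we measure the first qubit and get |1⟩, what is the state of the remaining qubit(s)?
|1⟩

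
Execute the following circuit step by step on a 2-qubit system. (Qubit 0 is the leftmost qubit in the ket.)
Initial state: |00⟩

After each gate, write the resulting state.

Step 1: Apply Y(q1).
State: i|01⟩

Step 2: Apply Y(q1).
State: |00⟩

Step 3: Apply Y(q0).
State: i|10⟩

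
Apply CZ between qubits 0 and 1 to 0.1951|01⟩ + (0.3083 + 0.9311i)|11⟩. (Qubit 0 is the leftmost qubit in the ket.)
0.1951|01⟩ + (-0.3083 - 0.9311i)|11⟩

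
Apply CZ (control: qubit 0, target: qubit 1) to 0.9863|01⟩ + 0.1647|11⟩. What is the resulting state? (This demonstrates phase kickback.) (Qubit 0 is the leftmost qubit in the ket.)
0.9863|01⟩ - 0.1647|11⟩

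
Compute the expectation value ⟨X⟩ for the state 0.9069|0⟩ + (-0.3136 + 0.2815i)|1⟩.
-0.5688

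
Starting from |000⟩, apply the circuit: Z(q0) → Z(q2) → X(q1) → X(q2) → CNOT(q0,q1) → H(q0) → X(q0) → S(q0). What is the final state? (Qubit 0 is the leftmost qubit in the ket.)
1/√2|011⟩ + (1/√2)i|111⟩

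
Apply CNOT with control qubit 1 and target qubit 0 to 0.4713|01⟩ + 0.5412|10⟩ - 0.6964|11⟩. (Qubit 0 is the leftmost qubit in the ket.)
-0.6964|01⟩ + 0.5412|10⟩ + 0.4713|11⟩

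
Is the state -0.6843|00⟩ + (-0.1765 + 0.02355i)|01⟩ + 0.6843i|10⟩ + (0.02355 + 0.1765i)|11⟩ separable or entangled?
Separable

Writing the state as a|00⟩ + b|01⟩ + c|10⟩ + d|11⟩, it is a product state iff ad − bc = 0.
Here (a, b, c, d) = (-0.6843, (-0.1765 + 0.02355i), 0.6843i, (0.02355 + 0.1765i)): ad − bc = (-0.6843)(0.02355 + 0.1765i) − (-0.1765 + 0.02355i)(0.6843i) = 0, so the state is separable.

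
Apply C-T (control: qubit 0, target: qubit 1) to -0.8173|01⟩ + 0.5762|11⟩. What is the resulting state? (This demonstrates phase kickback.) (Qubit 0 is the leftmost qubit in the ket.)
-0.8173|01⟩ + (0.4074 + 0.4074i)|11⟩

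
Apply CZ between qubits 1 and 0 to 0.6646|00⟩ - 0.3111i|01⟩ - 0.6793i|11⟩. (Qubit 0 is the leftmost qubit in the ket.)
0.6646|00⟩ - 0.3111i|01⟩ + 0.6793i|11⟩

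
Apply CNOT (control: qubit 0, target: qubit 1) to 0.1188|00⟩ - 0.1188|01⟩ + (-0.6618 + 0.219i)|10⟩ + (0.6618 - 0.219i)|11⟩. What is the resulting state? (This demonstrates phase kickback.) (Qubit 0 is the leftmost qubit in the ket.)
0.1188|00⟩ - 0.1188|01⟩ + (0.6618 - 0.219i)|10⟩ + (-0.6618 + 0.219i)|11⟩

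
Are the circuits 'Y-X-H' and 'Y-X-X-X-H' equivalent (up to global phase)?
Yes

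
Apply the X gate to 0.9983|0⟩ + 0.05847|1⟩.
0.05847|0⟩ + 0.9983|1⟩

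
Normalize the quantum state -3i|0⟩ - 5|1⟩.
-0.5145i|0⟩ - 0.8575|1⟩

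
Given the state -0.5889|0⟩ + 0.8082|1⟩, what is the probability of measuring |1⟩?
0.6532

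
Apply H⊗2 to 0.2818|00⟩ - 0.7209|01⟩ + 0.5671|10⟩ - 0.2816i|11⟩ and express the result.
(0.064 - 0.1408i)|00⟩ + (0.7849 + 0.1408i)|01⟩ + (-0.5031 + 0.1408i)|10⟩ + (0.2178 - 0.1408i)|11⟩

H⊗2 gives amp(|y⟩) = (1/2) Σ_x (−1)^(x·y) amp(|x⟩), where x·y is the number of positions in which both x and y have a 1.
|00⟩: (0.2818 - 0.7209 + 0.5671 - 0.2816i)/2 = (0.064 - 0.1408i)
|01⟩: (0.2818 + 0.7209 + 0.5671 + 0.2816i)/2 = (0.7849 + 0.1408i)
|10⟩: (0.2818 - 0.7209 - 0.5671 + 0.2816i)/2 = (-0.5031 + 0.1408i)
|11⟩: (0.2818 + 0.7209 - 0.5671 - 0.2816i)/2 = (0.2178 - 0.1408i)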